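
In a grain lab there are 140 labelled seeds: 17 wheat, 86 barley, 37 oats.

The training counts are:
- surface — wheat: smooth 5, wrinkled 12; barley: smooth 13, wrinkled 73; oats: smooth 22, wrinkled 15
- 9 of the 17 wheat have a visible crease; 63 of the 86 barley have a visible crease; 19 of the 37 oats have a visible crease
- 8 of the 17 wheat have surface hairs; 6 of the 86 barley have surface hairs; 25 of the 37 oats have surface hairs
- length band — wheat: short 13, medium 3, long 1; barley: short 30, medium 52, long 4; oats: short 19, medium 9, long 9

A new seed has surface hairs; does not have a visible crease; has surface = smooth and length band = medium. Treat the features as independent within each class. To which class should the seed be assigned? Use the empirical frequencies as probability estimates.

wheat: (17/140) × (5/17) × (8/17) × (8/17) × (3/17) ≈ 0.00139571
barley: (86/140) × (13/86) × (23/86) × (6/86) × (52/86) ≈ 0.00104762
oats: (37/140) × (22/37) × (18/37) × (25/37) × (9/37) ≈ 0.0125645
Highest score → oats.

oats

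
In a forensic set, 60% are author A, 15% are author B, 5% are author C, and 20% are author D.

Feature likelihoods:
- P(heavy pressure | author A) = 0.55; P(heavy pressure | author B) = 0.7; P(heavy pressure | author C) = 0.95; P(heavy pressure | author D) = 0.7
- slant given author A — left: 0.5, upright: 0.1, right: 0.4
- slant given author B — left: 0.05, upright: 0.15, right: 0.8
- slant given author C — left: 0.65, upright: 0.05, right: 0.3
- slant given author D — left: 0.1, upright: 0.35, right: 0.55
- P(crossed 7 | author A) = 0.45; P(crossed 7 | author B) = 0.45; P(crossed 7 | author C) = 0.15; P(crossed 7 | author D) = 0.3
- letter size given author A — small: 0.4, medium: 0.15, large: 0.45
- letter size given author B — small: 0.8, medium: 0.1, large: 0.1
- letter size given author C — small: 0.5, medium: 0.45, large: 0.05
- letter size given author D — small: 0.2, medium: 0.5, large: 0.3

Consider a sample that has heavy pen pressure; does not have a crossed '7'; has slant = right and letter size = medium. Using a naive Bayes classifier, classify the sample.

author D

author A: 0.6 × 0.55 × 0.4 × (1−0.45) × 0.15 = 0.01089
author B: 0.15 × 0.7 × 0.8 × (1−0.45) × 0.1 = 0.00462
author C: 0.05 × 0.95 × 0.3 × (1−0.15) × 0.45 = 0.005450625
author D: 0.2 × 0.7 × 0.55 × (1−0.3) × 0.5 = 0.02695
Highest score → author D.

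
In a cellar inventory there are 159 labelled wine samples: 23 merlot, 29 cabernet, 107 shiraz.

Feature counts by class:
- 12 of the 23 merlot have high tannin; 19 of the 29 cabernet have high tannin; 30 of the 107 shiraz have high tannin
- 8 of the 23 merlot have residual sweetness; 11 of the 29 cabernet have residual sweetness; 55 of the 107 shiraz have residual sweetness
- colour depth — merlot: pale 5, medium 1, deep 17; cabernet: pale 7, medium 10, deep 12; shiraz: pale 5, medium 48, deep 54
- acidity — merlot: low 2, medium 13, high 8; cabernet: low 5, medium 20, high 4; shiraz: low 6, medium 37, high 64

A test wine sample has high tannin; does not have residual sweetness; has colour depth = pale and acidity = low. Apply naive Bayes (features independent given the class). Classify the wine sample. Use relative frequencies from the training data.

cabernet

merlot: (23/159) × (12/23) × (15/23) × (5/23) × (2/23) ≈ 0.000930447
cabernet: (29/159) × (19/29) × (18/29) × (7/29) × (5/29) ≈ 0.00308676
shiraz: (107/159) × (30/107) × (52/107) × (5/107) × (6/107) ≈ 0.000240269
Highest score → cabernet.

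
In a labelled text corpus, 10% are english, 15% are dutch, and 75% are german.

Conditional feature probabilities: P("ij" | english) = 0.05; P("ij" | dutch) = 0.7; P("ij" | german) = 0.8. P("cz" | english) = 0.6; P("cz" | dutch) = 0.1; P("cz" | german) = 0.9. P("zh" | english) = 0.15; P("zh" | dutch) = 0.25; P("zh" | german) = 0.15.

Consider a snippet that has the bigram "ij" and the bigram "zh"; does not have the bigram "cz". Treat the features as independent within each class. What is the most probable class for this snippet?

english: 0.1 × 0.05 × (1−0.6) × 0.15 = 0.0003
dutch: 0.15 × 0.7 × (1−0.1) × 0.25 = 0.023625
german: 0.75 × 0.8 × (1−0.9) × 0.15 = 0.009
Highest score → dutch.

dutch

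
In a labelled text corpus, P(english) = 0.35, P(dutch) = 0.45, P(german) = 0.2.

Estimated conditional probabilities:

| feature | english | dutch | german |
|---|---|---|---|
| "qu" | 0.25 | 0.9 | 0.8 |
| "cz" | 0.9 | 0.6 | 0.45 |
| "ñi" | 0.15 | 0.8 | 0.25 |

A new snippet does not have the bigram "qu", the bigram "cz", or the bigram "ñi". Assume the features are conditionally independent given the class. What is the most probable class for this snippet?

english

english: 0.35 × (1−0.25) × (1−0.9) × (1−0.15) = 0.0223125
dutch: 0.45 × (1−0.9) × (1−0.6) × (1−0.8) = 0.0036
german: 0.2 × (1−0.8) × (1−0.45) × (1−0.25) = 0.0165
Highest score → english.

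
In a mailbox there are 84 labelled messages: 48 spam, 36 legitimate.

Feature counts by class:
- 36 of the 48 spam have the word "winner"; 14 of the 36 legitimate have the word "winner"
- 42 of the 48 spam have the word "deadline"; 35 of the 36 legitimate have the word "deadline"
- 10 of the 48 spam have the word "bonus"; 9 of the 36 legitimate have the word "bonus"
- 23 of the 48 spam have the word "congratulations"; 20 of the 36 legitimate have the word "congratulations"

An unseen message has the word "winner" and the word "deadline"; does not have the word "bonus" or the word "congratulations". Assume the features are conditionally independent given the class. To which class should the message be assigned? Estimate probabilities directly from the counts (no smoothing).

spam

spam: (48/84) × (36/48) × (42/48) × (38/48) × (25/48) ≈ 0.154622
legitimate: (36/84) × (14/36) × (35/36) × (27/36) × (16/36) ≈ 0.0540123
Highest score → spam.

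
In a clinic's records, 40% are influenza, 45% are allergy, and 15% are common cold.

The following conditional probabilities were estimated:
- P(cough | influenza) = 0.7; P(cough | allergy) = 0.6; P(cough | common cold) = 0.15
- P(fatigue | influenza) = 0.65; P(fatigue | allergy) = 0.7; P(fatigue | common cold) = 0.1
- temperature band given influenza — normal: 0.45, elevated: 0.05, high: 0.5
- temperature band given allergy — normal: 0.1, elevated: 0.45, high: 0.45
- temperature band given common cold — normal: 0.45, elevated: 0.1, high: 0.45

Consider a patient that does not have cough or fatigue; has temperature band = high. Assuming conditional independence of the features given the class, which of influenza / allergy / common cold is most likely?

influenza: 0.4 × (1−0.7) × (1−0.65) × 0.5 = 0.021
allergy: 0.45 × (1−0.6) × (1−0.7) × 0.45 = 0.0243
common cold: 0.15 × (1−0.15) × (1−0.1) × 0.45 = 0.0516375
Highest score → common cold.

common cold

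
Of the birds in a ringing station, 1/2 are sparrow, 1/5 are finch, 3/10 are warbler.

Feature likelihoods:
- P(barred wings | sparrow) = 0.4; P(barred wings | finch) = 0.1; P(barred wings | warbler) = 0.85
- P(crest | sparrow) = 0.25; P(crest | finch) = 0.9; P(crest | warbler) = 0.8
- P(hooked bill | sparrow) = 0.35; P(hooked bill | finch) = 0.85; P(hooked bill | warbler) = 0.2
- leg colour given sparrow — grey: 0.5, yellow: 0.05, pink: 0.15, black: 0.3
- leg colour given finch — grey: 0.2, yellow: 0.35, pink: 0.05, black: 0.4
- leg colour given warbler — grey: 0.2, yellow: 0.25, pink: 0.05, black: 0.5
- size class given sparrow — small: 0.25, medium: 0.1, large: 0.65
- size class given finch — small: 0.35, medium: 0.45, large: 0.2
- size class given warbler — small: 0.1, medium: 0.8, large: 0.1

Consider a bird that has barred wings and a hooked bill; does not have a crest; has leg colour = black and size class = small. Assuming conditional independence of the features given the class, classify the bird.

sparrow

sparrow: 0.5 × 0.4 × (1−0.25) × 0.35 × 0.3 × 0.25 = 0.0039375
finch: 0.2 × 0.1 × (1−0.9) × 0.85 × 0.4 × 0.35 = 0.000238
warbler: 0.3 × 0.85 × (1−0.8) × 0.2 × 0.5 × 0.1 = 0.00051
Highest score → sparrow.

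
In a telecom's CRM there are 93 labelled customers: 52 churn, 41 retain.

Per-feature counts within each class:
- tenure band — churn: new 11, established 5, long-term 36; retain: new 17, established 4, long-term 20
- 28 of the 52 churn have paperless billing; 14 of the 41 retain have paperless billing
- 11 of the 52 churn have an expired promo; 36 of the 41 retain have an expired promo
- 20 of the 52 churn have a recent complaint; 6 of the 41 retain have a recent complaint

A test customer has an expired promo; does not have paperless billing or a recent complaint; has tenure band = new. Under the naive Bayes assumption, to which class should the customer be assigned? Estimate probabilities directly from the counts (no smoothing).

churn: (52/93) × (11/52) × (24/52) × (11/52) × (32/52) ≈ 0.00710646
retain: (41/93) × (17/41) × (27/41) × (36/41) × (35/41) ≈ 0.0902295
Highest score → retain.

retain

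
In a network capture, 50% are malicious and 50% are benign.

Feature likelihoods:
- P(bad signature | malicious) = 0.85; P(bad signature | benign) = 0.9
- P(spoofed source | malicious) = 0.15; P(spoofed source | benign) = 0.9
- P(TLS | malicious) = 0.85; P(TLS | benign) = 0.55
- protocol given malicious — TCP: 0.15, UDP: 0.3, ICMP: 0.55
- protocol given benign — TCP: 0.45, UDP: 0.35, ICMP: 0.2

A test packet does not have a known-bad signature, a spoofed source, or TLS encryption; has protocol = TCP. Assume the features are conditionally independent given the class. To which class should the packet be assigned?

malicious: 0.5 × (1−0.85) × (1−0.15) × (1−0.85) × 0.15 = 0.001434375
benign: 0.5 × (1−0.9) × (1−0.9) × (1−0.55) × 0.45 = 0.0010125
Highest score → malicious.

malicious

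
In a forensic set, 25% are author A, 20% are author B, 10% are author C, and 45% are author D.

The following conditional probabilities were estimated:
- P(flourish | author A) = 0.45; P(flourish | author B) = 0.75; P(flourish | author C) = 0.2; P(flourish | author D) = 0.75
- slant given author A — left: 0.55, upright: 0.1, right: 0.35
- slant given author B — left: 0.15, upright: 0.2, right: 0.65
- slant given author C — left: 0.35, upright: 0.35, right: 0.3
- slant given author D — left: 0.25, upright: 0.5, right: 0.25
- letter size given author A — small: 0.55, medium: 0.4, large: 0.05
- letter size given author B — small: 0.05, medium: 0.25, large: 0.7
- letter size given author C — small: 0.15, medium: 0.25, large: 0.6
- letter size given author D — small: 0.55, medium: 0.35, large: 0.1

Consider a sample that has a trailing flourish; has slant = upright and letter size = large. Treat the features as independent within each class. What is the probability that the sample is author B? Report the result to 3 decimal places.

author A: 0.25 × 0.45 × 0.1 × 0.05 = 0.0005625
author B: 0.2 × 0.75 × 0.2 × 0.7 = 0.021
author C: 0.1 × 0.2 × 0.35 × 0.6 = 0.0042
author D: 0.45 × 0.75 × 0.5 × 0.1 = 0.016875
P(author B | x) = 0.021 / 0.0426375 ≈ 0.493

0.493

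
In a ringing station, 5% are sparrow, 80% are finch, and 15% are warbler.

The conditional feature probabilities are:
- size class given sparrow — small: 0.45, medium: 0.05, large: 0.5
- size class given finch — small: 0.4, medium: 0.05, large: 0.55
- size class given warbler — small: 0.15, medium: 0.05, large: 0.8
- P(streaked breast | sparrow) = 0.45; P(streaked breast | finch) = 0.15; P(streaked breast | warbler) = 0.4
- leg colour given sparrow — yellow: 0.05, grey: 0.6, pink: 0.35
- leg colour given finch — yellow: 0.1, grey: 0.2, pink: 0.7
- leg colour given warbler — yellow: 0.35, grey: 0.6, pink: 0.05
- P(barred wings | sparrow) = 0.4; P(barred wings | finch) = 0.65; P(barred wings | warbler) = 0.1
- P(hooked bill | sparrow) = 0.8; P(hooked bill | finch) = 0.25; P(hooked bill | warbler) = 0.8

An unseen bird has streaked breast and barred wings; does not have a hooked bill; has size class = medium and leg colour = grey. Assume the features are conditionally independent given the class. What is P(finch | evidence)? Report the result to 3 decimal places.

0.867

sparrow: 0.05 × 0.05 × 0.45 × 0.6 × 0.4 × (1−0.8) = 0.000054
finch: 0.8 × 0.05 × 0.15 × 0.2 × 0.65 × (1−0.25) = 0.000585
warbler: 0.15 × 0.05 × 0.4 × 0.6 × 0.1 × (1−0.8) = 0.000036
P(finch | x) = 0.000585 / 0.000675 ≈ 0.867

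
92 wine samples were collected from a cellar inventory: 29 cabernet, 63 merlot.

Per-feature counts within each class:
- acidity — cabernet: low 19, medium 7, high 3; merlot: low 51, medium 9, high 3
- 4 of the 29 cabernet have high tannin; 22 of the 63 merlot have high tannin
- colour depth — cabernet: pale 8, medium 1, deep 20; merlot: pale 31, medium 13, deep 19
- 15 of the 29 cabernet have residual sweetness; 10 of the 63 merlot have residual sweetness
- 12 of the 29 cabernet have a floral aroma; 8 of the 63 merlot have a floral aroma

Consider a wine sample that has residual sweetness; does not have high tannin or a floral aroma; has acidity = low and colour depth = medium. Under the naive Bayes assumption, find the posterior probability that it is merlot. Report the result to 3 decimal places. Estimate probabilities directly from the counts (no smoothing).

cabernet: (29/92) × (19/29) × (25/29) × (1/29) × (15/29) × (17/29) ≈ 0.00186146
merlot: (63/92) × (51/63) × (41/63) × (13/63) × (10/63) × (55/63) ≈ 0.010316
P(merlot | x) = 0.010316 / 0.01217746 ≈ 0.847

0.847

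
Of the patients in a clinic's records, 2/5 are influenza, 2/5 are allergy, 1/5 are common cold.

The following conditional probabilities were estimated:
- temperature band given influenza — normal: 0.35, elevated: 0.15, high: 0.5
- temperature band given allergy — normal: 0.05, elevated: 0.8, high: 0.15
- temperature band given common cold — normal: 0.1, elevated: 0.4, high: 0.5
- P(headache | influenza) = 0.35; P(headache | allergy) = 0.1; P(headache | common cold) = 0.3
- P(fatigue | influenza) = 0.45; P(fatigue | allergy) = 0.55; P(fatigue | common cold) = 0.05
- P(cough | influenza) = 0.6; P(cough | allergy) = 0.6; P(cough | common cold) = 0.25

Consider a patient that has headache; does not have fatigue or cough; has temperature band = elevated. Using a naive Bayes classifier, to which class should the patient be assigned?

influenza: 0.4 × 0.15 × 0.35 × (1−0.45) × (1−0.6) = 0.00462
allergy: 0.4 × 0.8 × 0.1 × (1−0.55) × (1−0.6) = 0.00576
common cold: 0.2 × 0.4 × 0.3 × (1−0.05) × (1−0.25) = 0.0171
Highest score → common cold.

common cold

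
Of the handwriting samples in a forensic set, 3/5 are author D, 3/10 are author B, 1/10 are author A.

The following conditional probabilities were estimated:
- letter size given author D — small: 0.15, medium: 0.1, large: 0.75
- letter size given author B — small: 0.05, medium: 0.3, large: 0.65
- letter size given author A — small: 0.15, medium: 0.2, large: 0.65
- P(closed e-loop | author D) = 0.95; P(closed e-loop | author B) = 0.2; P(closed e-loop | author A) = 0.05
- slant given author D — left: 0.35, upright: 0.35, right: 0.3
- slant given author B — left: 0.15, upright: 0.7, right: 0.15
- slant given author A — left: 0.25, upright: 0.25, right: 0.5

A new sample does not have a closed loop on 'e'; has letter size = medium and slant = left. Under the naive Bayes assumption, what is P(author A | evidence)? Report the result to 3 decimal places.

author D: 0.6 × 0.1 × (1−0.95) × 0.35 = 0.00105
author B: 0.3 × 0.3 × (1−0.2) × 0.15 = 0.0108
author A: 0.1 × 0.2 × (1−0.05) × 0.25 = 0.00475
P(author A | x) = 0.00475 / 0.0166 ≈ 0.286

0.286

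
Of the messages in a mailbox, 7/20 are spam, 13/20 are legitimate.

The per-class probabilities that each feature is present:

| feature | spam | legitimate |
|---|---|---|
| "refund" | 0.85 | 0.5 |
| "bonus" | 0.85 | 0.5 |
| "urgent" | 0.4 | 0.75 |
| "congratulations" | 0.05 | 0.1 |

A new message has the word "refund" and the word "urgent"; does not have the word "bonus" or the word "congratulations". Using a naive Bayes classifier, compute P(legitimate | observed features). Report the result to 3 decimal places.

0.866

spam: 0.35 × 0.85 × (1−0.85) × 0.4 × (1−0.05) = 0.0169575
legitimate: 0.65 × 0.5 × (1−0.5) × 0.75 × (1−0.1) = 0.1096875
P(legitimate | x) = 0.1096875 / 0.126645 ≈ 0.866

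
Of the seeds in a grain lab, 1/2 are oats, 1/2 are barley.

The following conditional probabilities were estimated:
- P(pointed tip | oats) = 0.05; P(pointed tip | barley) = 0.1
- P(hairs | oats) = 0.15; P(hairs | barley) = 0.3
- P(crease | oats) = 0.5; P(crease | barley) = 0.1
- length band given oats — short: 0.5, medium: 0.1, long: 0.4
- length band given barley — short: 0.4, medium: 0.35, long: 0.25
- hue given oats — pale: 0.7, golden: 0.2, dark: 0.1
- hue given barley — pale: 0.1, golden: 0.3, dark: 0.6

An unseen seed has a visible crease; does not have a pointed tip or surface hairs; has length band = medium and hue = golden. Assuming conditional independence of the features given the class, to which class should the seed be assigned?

oats: 0.5 × (1−0.05) × (1−0.15) × 0.5 × 0.1 × 0.2 = 0.0040375
barley: 0.5 × (1−0.1) × (1−0.3) × 0.1 × 0.35 × 0.3 = 0.0033075
Highest score → oats.

oats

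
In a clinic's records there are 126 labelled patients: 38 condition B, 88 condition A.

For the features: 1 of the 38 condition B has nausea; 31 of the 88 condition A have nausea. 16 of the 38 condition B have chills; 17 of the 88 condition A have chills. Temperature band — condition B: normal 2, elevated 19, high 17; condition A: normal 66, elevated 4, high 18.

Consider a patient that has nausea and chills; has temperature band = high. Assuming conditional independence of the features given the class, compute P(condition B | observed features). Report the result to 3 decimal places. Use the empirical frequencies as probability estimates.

0.133

condition B: (38/126) × (1/38) × (16/38) × (17/38) ≈ 0.00149497
condition A: (88/126) × (31/88) × (17/88) × (18/88) ≈ 0.00972181
P(condition B | x) = 0.00149497 / 0.01121678 ≈ 0.133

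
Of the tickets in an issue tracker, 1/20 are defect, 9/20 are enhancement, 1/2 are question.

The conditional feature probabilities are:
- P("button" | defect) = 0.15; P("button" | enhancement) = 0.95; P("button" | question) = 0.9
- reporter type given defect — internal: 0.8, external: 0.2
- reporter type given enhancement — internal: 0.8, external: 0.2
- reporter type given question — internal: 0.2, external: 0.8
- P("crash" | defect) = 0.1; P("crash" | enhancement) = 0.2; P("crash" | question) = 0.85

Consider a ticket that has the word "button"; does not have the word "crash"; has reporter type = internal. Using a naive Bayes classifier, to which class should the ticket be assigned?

defect: 0.05 × 0.15 × 0.8 × (1−0.1) = 0.0054
enhancement: 0.45 × 0.95 × 0.8 × (1−0.2) = 0.2736
question: 0.5 × 0.9 × 0.2 × (1−0.85) = 0.0135
Highest score → enhancement.

enhancement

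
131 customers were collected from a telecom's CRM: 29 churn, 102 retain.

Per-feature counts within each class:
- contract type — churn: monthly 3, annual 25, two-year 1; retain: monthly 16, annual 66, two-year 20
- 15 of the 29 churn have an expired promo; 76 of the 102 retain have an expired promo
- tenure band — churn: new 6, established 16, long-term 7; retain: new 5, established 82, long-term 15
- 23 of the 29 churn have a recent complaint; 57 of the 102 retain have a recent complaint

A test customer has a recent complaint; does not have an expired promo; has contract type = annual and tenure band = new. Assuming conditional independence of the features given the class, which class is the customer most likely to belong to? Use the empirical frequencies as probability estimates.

churn

churn: (29/131) × (25/29) × (14/29) × (6/29) × (23/29) ≈ 0.0151176
retain: (102/131) × (66/102) × (26/102) × (5/102) × (57/102) ≈ 0.00351796
Highest score → churn.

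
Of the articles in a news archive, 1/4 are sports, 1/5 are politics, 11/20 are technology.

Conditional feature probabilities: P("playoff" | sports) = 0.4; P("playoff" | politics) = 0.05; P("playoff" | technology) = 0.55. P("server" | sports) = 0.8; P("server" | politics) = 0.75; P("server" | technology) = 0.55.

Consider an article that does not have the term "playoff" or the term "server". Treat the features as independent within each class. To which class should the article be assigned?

technology

sports: 0.25 × (1−0.4) × (1−0.8) = 0.03
politics: 0.2 × (1−0.05) × (1−0.75) = 0.0475
technology: 0.55 × (1−0.55) × (1−0.55) = 0.111375
Highest score → technology.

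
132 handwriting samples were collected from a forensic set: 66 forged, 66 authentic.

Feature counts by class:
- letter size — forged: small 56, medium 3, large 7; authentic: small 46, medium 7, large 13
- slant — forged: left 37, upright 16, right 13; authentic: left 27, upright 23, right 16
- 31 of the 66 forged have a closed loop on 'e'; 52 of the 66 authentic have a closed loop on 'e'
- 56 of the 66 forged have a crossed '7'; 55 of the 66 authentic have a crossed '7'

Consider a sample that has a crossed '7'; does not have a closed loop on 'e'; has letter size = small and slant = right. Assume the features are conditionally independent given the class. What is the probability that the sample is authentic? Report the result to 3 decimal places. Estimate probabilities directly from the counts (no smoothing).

0.284

forged: (66/132) × (56/66) × (13/66) × (35/66) × (56/66) ≈ 0.0375995
authentic: (66/132) × (46/66) × (16/66) × (14/66) × (55/66) ≈ 0.0149335
P(authentic | x) = 0.0149335 / 0.052533 ≈ 0.284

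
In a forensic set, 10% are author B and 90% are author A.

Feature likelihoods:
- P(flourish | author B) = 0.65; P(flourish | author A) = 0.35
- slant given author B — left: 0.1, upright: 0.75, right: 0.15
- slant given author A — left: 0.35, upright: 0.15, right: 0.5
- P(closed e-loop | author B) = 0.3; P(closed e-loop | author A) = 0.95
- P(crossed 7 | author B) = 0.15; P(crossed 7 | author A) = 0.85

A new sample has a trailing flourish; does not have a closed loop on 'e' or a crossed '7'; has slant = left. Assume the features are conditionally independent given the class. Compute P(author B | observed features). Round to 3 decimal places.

author B: 0.1 × 0.65 × 0.1 × (1−0.3) × (1−0.15) = 0.0038675
author A: 0.9 × 0.35 × 0.35 × (1−0.95) × (1−0.85) = 0.000826875
P(author B | x) = 0.0038675 / 0.004694375 ≈ 0.824

0.824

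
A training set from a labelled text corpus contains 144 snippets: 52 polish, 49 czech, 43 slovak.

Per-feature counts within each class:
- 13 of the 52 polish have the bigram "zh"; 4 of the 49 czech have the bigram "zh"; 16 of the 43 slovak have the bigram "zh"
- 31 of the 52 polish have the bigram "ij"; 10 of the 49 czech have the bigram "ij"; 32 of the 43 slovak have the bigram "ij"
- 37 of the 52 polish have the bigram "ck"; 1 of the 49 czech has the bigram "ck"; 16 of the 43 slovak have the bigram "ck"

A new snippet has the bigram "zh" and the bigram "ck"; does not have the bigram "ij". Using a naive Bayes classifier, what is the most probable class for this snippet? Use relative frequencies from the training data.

polish: (52/144) × (13/52) × (21/52) × (37/52) ≈ 0.0259415
czech: (49/144) × (4/49) × (39/49) × (1/49) ≈ 0.000451201
slovak: (43/144) × (16/43) × (11/43) × (16/43) ≈ 0.0105763
Highest score → polish.

polish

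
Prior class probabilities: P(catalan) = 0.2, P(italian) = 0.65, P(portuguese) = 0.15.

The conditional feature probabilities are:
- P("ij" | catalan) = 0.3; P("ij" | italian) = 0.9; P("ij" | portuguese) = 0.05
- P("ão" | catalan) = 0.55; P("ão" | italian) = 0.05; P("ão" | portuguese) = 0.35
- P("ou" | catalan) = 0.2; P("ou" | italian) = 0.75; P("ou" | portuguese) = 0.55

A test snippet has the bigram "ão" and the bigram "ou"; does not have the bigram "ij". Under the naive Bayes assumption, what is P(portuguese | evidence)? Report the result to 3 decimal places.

0.606

catalan: 0.2 × (1−0.3) × 0.55 × 0.2 = 0.0154
italian: 0.65 × (1−0.9) × 0.05 × 0.75 = 0.0024375
portuguese: 0.15 × (1−0.05) × 0.35 × 0.55 = 0.02743125
P(portuguese | x) = 0.02743125 / 0.04526875 ≈ 0.606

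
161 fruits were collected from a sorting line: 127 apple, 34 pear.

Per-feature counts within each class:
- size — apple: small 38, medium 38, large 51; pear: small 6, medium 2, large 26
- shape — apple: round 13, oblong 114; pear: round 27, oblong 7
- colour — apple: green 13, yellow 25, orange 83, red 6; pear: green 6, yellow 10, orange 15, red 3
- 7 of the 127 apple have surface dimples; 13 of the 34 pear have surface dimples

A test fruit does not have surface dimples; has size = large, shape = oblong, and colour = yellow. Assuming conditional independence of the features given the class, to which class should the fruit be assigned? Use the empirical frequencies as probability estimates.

apple

apple: (127/161) × (51/127) × (114/127) × (25/127) × (120/127) ≈ 0.0528883
pear: (34/161) × (26/34) × (7/34) × (10/34) × (21/34) ≈ 0.00603988
Highest score → apple.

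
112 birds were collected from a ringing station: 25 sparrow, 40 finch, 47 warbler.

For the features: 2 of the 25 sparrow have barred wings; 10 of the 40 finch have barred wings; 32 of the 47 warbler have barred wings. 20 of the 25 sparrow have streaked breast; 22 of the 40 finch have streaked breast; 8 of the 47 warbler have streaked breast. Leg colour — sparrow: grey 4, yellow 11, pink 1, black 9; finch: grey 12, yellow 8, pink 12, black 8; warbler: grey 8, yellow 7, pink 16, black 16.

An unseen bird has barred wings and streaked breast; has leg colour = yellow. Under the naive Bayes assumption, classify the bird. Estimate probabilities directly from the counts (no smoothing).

sparrow: (25/112) × (2/25) × (20/25) × (11/25) ≈ 0.00628571
finch: (40/112) × (10/40) × (22/40) × (8/40) ≈ 0.00982143
warbler: (47/112) × (32/47) × (8/47) × (7/47) ≈ 0.0072431
Highest score → finch.

finch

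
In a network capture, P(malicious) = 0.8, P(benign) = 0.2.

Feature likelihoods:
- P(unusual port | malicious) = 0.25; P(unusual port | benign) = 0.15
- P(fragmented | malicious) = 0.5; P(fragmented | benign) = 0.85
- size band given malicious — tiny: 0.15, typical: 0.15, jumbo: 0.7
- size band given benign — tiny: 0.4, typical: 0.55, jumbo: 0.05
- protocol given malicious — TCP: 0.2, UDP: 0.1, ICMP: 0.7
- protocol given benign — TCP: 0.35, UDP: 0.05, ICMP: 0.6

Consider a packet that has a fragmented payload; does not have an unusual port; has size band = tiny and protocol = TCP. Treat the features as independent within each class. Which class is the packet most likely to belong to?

malicious: 0.8 × (1−0.25) × 0.5 × 0.15 × 0.2 = 0.009
benign: 0.2 × (1−0.15) × 0.85 × 0.4 × 0.35 = 0.02023
Highest score → benign.

benign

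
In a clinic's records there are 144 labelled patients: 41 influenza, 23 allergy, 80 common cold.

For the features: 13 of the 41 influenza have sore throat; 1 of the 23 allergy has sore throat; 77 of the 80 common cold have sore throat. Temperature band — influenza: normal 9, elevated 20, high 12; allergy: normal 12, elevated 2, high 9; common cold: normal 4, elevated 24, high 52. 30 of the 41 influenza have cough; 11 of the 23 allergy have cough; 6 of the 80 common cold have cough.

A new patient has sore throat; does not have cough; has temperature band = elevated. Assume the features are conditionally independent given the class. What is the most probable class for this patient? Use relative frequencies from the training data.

influenza: (41/144) × (13/41) × (20/41) × (11/41) ≈ 0.0118151
allergy: (23/144) × (1/23) × (2/23) × (12/23) ≈ 0.00031506
common cold: (80/144) × (77/80) × (24/80) × (74/80) ≈ 0.148385
Highest score → common cold.

common cold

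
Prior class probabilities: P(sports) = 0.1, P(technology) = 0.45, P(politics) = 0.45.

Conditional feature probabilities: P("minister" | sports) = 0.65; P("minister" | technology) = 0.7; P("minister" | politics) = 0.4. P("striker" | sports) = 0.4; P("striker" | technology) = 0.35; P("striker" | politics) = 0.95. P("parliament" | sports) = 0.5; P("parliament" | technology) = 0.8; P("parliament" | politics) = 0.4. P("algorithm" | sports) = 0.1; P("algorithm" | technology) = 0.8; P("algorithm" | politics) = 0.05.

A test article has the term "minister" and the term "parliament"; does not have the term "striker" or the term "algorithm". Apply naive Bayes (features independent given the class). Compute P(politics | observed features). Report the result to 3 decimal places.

0.064

sports: 0.1 × 0.65 × (1−0.4) × 0.5 × (1−0.1) = 0.01755
technology: 0.45 × 0.7 × (1−0.35) × 0.8 × (1−0.8) = 0.03276
politics: 0.45 × 0.4 × (1−0.95) × 0.4 × (1−0.05) = 0.00342
P(politics | x) = 0.00342 / 0.05373 ≈ 0.064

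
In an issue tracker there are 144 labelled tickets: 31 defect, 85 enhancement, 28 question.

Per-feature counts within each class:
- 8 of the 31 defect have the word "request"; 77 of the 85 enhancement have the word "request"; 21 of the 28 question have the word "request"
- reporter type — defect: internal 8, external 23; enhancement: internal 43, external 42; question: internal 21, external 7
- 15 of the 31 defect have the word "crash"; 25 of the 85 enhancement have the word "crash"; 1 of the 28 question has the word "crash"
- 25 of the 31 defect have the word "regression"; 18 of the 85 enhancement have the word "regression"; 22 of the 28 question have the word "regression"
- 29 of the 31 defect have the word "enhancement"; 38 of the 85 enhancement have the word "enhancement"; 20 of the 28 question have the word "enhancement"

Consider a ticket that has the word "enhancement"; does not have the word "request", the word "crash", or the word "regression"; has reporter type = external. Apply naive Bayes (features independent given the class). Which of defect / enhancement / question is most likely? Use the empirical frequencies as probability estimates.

defect: (31/144) × (23/31) × (23/31) × (16/31) × (6/31) × (29/31) ≈ 0.0110743
enhancement: (85/144) × (8/85) × (42/85) × (60/85) × (67/85) × (38/85) ≈ 0.00682827
question: (28/144) × (7/28) × (7/28) × (27/28) × (6/28) × (20/28) ≈ 0.00179369
Highest score → defect.

defect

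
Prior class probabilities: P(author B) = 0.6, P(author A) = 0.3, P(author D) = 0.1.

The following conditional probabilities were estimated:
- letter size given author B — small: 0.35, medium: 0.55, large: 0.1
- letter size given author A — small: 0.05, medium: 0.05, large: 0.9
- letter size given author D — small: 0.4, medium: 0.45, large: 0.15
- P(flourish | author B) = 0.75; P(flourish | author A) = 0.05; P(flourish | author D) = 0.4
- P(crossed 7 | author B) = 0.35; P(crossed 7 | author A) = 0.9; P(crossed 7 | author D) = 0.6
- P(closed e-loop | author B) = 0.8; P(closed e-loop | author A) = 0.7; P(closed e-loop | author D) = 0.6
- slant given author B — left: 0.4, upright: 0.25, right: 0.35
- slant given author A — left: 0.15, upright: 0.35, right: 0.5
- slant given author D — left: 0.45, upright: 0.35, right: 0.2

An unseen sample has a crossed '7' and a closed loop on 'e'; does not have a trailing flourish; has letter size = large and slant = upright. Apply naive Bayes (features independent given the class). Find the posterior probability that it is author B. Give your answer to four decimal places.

author B: 0.6 × 0.1 × (1−0.75) × 0.35 × 0.8 × 0.25 = 0.00105
author A: 0.3 × 0.9 × (1−0.05) × 0.9 × 0.7 × 0.35 = 0.05655825
author D: 0.1 × 0.15 × (1−0.4) × 0.6 × 0.6 × 0.35 = 0.001134
P(author B | x) = 0.00105 / 0.05874225 ≈ 0.0179

0.0179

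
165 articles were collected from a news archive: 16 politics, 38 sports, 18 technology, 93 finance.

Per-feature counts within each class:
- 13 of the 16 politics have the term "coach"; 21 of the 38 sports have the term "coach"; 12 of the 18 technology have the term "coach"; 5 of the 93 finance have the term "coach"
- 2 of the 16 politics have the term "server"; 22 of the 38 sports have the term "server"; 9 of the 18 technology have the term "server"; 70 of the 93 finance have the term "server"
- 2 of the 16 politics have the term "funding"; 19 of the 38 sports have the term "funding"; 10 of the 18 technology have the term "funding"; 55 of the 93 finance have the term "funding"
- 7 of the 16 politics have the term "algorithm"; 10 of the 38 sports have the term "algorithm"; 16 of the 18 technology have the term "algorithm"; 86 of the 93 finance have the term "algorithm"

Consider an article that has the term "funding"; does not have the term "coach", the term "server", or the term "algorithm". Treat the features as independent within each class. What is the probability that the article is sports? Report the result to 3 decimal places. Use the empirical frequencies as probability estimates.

politics: (16/165) × (3/16) × (14/16) × (2/16) × (9/16) ≈ 0.00111861
sports: (38/165) × (17/38) × (16/38) × (19/38) × (28/38) ≈ 0.0159825
technology: (18/165) × (6/18) × (9/18) × (10/18) × (2/18) ≈ 0.00112233
finance: (93/165) × (88/93) × (23/93) × (55/93) × (7/93) ≈ 0.00587136
P(sports | x) = 0.0159825 / 0.0240948 ≈ 0.663

0.663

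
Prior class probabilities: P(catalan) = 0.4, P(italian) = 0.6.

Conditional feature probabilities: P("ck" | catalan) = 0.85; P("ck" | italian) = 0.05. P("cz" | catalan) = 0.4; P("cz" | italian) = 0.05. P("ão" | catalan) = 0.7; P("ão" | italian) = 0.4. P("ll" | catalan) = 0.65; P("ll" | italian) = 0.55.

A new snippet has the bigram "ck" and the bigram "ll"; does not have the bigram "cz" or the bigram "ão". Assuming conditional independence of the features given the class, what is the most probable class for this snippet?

catalan

catalan: 0.4 × 0.85 × (1−0.4) × (1−0.7) × 0.65 = 0.03978
italian: 0.6 × 0.05 × (1−0.05) × (1−0.4) × 0.55 = 0.009405
Highest score → catalan.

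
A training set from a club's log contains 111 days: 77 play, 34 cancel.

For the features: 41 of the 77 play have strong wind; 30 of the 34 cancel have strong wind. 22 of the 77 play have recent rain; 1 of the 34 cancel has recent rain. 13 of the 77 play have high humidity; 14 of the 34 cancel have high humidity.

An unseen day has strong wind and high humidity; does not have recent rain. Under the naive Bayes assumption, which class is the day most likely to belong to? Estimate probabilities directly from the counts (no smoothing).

play: (77/111) × (41/77) × (55/77) × (13/77) ≈ 0.0445436
cancel: (34/111) × (30/34) × (33/34) × (14/34) ≈ 0.108015
Highest score → cancel.

cancel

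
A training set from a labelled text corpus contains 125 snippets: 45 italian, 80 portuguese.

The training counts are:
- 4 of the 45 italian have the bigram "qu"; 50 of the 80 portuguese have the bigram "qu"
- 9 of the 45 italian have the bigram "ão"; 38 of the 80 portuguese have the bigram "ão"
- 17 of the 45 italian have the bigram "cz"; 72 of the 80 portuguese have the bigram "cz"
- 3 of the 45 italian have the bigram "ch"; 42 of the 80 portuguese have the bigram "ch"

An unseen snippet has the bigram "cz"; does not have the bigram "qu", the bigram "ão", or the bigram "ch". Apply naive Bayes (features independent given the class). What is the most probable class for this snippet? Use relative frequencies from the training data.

italian

italian: (45/125) × (41/45) × (36/45) × (17/45) × (42/45) ≈ 0.0925203
portuguese: (80/125) × (30/80) × (42/80) × (72/80) × (38/80) = 0.053865
Highest score → italian.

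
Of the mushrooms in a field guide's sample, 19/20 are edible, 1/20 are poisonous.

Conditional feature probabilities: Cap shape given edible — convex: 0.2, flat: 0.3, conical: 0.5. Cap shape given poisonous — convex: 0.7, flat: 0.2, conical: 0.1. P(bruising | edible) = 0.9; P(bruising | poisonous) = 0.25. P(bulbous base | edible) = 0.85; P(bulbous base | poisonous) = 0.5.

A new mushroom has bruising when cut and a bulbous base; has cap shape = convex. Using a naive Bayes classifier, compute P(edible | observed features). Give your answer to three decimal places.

edible: 0.95 × 0.2 × 0.9 × 0.85 = 0.14535
poisonous: 0.05 × 0.7 × 0.25 × 0.5 = 0.004375
P(edible | x) = 0.14535 / 0.149725 ≈ 0.971

0.971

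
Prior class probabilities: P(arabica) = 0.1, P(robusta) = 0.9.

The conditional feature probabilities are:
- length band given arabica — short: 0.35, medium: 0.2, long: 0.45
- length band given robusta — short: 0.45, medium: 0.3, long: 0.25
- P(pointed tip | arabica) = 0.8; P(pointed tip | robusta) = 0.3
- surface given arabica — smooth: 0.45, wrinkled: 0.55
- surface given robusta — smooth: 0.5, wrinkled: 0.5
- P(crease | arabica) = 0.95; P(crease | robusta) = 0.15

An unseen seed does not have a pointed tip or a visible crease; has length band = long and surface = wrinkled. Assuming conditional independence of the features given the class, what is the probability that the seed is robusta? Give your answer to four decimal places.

arabica: 0.1 × 0.45 × (1−0.8) × 0.55 × (1−0.95) = 0.0002475
robusta: 0.9 × 0.25 × (1−0.3) × 0.5 × (1−0.15) = 0.0669375
P(robusta | x) = 0.0669375 / 0.067185 ≈ 0.9963

0.9963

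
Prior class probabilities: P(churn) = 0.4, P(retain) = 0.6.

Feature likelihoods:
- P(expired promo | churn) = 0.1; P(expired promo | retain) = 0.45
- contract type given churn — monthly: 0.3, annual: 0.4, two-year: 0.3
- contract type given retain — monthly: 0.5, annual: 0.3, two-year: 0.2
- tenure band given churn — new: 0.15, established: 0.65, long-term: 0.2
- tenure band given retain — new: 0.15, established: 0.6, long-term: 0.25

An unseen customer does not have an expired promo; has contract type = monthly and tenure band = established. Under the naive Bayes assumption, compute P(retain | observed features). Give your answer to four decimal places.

0.5851

churn: 0.4 × (1−0.1) × 0.3 × 0.65 = 0.0702
retain: 0.6 × (1−0.45) × 0.5 × 0.6 = 0.099
P(retain | x) = 0.099 / 0.1692 ≈ 0.5851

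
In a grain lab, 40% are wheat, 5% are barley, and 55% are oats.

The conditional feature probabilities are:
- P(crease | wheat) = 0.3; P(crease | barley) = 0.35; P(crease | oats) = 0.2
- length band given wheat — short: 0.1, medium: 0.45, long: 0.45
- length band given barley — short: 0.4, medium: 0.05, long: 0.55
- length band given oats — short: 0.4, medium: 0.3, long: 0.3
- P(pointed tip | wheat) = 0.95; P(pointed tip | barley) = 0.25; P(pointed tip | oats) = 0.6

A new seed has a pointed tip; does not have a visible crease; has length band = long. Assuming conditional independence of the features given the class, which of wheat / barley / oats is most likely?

wheat

wheat: 0.4 × (1−0.3) × 0.45 × 0.95 = 0.1197
barley: 0.05 × (1−0.35) × 0.55 × 0.25 = 0.00446875
oats: 0.55 × (1−0.2) × 0.3 × 0.6 = 0.0792
Highest score → wheat.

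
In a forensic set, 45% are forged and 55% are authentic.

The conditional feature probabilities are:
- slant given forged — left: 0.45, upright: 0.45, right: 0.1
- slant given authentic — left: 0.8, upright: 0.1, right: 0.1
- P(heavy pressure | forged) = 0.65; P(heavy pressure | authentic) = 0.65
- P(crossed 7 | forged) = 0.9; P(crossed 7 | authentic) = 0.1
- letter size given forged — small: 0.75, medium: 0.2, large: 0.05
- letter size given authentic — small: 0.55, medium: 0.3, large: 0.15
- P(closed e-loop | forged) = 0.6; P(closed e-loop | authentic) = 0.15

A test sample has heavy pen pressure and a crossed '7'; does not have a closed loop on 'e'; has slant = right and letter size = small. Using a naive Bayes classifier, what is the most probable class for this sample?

forged

forged: 0.45 × 0.1 × 0.65 × 0.9 × 0.75 × (1−0.6) = 0.0078975
authentic: 0.55 × 0.1 × 0.65 × 0.1 × 0.55 × (1−0.15) = 0.0016713125
Highest score → forged.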